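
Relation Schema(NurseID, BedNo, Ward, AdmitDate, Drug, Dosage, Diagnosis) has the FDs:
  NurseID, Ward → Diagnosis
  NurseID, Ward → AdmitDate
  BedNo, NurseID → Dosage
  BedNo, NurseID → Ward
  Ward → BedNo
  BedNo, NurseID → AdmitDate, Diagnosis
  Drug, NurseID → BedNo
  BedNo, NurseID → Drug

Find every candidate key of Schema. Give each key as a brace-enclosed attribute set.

{NurseID} never appears on the right of any FD, so every key must include it.
{BedNo, NurseID} is a candidate key since {BedNo, NurseID}⁺ = {AdmitDate, BedNo, Diagnosis, Dosage, Drug, NurseID, Ward} covers every attribute.
{Drug, NurseID} is a candidate key since {Drug, NurseID}⁺ = {AdmitDate, BedNo, Diagnosis, Dosage, Drug, NurseID, Ward} covers every attribute.
{NurseID, Ward} is a candidate key since {NurseID, Ward}⁺ = {AdmitDate, BedNo, Diagnosis, Dosage, Drug, NurseID, Ward} covers every attribute.
Any other superkey properly contains one of these, so there are no further candidate keys.

{BedNo, NurseID}, {Drug, NurseID}, {NurseID, Ward}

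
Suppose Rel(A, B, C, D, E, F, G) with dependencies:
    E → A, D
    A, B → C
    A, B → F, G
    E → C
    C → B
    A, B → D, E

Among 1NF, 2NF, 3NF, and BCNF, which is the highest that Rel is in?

Candidate keys: {A, B}, {A, C}, {E}. Prime attributes: {A, B, C, E}.
C → B breaks BCNF: {C}⁺ = {B, C}, so {C} is not a superkey.
Since {B} ⊆ prime attributes and every other non-superkey FD also has a prime right side, the schema is in 3NF.

3NF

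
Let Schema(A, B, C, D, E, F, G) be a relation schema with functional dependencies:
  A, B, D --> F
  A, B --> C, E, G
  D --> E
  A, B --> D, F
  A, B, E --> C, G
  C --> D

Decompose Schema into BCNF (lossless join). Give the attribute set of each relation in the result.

{A, B, C, F, G}; {C, D}; {D, E}

Candidate key of the original relation: {A, B}.
{A, B, C, D, E, F, G}: {D} determines {D, E} here but is not a superkey — split on D --> E, giving {D, E} and {A, B, C, D, F, G}.
{D, E} is in BCNF.
{A, B, C, D, F, G}: {C} determines {C, D} here but is not a superkey — split on C --> D, giving {C, D} and {A, B, C, F, G}.
{C, D} is in BCNF.
{A, B, C, F, G} is in BCNF.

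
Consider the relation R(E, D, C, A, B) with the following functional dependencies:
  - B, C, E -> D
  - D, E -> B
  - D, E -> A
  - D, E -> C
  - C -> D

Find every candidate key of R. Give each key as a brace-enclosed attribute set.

No FD produces {E}, so it must be in every candidate key.
{C, E} is a candidate key since {C, E}⁺ = {A, B, C, D, E} covers every attribute.
{D, E} is a candidate key since {D, E}⁺ = {A, B, C, D, E} covers every attribute.
These are minimal and exhaustive — every other superkey contains one of them.

{C, E}, {D, E}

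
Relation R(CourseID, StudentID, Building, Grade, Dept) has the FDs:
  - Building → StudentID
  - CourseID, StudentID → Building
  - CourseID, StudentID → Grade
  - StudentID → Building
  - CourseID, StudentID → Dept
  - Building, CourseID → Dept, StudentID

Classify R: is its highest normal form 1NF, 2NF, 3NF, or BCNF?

Candidate keys: {Building, CourseID}, {CourseID, StudentID}. Prime attributes: {Building, CourseID, StudentID}.
For Building → StudentID we have {Building}⁺ = {Building, StudentID}; {Building} is not a superkey, so BCNF fails.
Since {StudentID} ⊆ prime attributes and every other non-superkey FD also has a prime right side, the schema is in 3NF.

3NF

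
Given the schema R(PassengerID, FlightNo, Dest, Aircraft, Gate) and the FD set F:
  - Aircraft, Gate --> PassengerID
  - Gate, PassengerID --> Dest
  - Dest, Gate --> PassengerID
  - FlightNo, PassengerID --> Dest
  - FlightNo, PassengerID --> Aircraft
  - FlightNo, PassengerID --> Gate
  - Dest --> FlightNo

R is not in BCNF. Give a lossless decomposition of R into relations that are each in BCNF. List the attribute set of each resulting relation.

{Aircraft, Dest, Gate, PassengerID}; {Dest, FlightNo}

Candidate keys of the original relation: {Aircraft, Gate}, {Dest, Gate}, {Dest, PassengerID}, {FlightNo, PassengerID}, {Gate, PassengerID}.
Within {Aircraft, Dest, FlightNo, Gate, PassengerID}: {Dest}⁺ ∩ {Aircraft, Dest, FlightNo, Gate, PassengerID} = {Dest, FlightNo}, not the whole set, so Dest --> FlightNo violates BCNF; decompose into {Dest, FlightNo} and {Aircraft, Dest, Gate, PassengerID}.
{Dest, FlightNo} is in BCNF.
{Aircraft, Dest, Gate, PassengerID} is in BCNF.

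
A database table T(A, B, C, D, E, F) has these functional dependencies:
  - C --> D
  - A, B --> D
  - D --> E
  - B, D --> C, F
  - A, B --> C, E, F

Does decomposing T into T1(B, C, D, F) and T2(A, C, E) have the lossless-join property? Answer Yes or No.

Common attributes: {C}; their closure is {C, D, E}.
The closure covers neither T1 nor T2 entirely; the join is not lossless.

No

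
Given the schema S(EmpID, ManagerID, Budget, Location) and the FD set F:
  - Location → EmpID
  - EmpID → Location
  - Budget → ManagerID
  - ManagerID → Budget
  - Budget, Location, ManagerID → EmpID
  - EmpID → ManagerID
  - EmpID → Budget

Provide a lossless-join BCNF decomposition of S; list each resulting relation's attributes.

Candidate keys of the original relation: {EmpID}, {Location}.
{Budget, EmpID, Location, ManagerID}: {Budget} determines {Budget, ManagerID} here but is not a superkey — split on Budget → ManagerID, giving {Budget, ManagerID} and {Budget, EmpID, Location}.
{Budget, ManagerID} has no BCNF violation.
{Budget, EmpID, Location} has no BCNF violation.

{Budget, EmpID, Location}; {Budget, ManagerID}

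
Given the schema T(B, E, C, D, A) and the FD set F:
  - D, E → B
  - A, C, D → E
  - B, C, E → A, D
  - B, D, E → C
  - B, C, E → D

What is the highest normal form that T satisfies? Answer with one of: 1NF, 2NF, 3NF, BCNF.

Candidate keys: {A, C, D}, {B, C, E}, {D, E}. Prime attributes: {A, B, C, D, E}.
The left-hand side of every FD is a superkey, so BCNF is satisfied.

BCNF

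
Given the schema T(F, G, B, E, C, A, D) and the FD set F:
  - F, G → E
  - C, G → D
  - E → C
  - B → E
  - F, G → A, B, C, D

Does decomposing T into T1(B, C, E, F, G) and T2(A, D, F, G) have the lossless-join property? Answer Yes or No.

Common attributes: {F, G}; their closure is {A, B, C, D, E, F, G}.
This includes all of T1, so the common attributes are a superkey of T1 — the join is lossless.

Yes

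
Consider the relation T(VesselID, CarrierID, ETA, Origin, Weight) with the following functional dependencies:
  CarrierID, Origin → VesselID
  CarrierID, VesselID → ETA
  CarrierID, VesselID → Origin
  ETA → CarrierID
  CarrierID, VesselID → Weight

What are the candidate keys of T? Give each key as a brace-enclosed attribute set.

{CarrierID, Origin}⁺ = {CarrierID, ETA, Origin, VesselID, Weight}, which is every attribute, so {CarrierID, Origin} is a candidate key.
{CarrierID, VesselID}⁺ = {CarrierID, ETA, Origin, VesselID, Weight}, which is every attribute, so {CarrierID, VesselID} is a candidate key.
{ETA, Origin}⁺ = {CarrierID, ETA, Origin, VesselID, Weight}, which is every attribute, so {ETA, Origin} is a candidate key.
{ETA, VesselID}⁺ = {CarrierID, ETA, Origin, VesselID, Weight}, which is every attribute, so {ETA, VesselID} is a candidate key.
Any other superkey properly contains one of these, so there are no further candidate keys.

{CarrierID, Origin}, {CarrierID, VesselID}, {ETA, Origin}, {ETA, VesselID}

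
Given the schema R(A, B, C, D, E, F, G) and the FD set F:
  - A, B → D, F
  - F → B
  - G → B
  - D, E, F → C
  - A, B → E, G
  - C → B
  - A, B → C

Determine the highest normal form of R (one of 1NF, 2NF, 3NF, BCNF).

3NF

Candidate keys: {A, B}, {A, C}, {A, F}, {A, G}. Prime attributes: {A, B, C, F, G}.
F → B breaks BCNF: {F}⁺ = {B, F}, so {F} is not a superkey.
Since {B} ⊆ prime attributes and every other non-superkey FD also has a prime right side, the schema is in 3NF.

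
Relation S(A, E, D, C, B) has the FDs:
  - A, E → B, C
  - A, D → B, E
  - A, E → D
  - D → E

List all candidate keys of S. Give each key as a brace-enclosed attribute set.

No FD produces {A}, so it must be in every candidate key.
Closure of {A, D} is {A, B, C, D, E}, the whole schema; {A, D} is a candidate key.
Closure of {A, E} is {A, B, C, D, E}, the whole schema; {A, E} is a candidate key.
No proper subset of any of these is a key, and no other minimal superkey exists.

{A, D}, {A, E}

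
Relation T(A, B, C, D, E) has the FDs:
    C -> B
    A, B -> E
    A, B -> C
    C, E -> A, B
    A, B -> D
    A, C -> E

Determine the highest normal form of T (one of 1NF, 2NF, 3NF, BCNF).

Candidate keys: {A, B}, {A, C}, {C, E}. Prime attributes: {A, B, C, E}.
C -> B: {C}⁺ = {B, C}, which is not all of the attributes, so the left side is not a superkey — BCNF is violated.
Since {B} ⊆ prime attributes and every other non-superkey FD also has a prime right side, the schema is in 3NF.

3NF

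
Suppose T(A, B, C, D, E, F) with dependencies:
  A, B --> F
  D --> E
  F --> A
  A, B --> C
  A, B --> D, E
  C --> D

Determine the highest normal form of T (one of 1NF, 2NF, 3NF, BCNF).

Candidate keys: {A, B}, {B, F}. Prime attributes: {A, B, F}.
For D --> E we have {D}⁺ = {D, E}; {D} is not a superkey, so BCNF fails.
D --> E has non-prime {E} on the right and a non-superkey on the left, so 3NF fails.
No proper subset of a key has a non-prime attribute in its closure, so there is no partial dependency; 2NF holds.

2NF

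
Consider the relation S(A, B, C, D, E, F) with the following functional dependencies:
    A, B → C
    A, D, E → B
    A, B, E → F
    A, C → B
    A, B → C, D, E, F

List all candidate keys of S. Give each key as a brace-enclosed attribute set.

No FD produces {A}, so it must be in every candidate key.
{A, B}⁺ = {A, B, C, D, E, F} — all of the relation — so {A, B} is a candidate key.
{A, C}⁺ = {A, B, C, D, E, F} — all of the relation — so {A, C} is a candidate key.
{A, D, E}⁺ = {A, B, C, D, E, F} — all of the relation — so {A, D, E} is a candidate key.
No proper subset of any of these is a key, and no other minimal superkey exists.

{A, B}, {A, C}, {A, D, E}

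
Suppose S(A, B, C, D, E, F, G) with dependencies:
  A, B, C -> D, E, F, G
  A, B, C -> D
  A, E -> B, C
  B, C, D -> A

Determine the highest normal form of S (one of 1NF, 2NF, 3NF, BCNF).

BCNF

Candidate keys: {A, B, C}, {A, E}, {B, C, D}. Prime attributes: {A, B, C, D, E}.
Each dependency's left side is a superkey — BCNF holds.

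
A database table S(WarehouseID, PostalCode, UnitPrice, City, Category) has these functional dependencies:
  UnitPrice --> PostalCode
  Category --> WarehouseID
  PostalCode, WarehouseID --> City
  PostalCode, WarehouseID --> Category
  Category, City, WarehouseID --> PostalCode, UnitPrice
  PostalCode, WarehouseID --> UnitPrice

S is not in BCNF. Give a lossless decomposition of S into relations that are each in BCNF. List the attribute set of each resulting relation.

Candidate keys of the original relation: {Category, City}, {Category, PostalCode}, {Category, UnitPrice}, {PostalCode, WarehouseID}, {UnitPrice, WarehouseID}.
Within {Category, City, PostalCode, UnitPrice, WarehouseID}: {UnitPrice}⁺ ∩ {Category, City, PostalCode, UnitPrice, WarehouseID} = {PostalCode, UnitPrice}, not the whole set, so UnitPrice --> PostalCode violates BCNF; decompose into {PostalCode, UnitPrice} and {Category, City, UnitPrice, WarehouseID}.
{PostalCode, UnitPrice} is in BCNF.
Within {Category, City, UnitPrice, WarehouseID}: {Category}⁺ ∩ {Category, City, UnitPrice, WarehouseID} = {Category, WarehouseID}, not the whole set, so Category --> WarehouseID violates BCNF; decompose into {Category, WarehouseID} and {Category, City, UnitPrice}.
{Category, WarehouseID} is in BCNF.
{Category, City, UnitPrice} is in BCNF.

{Category, City, UnitPrice}; {Category, WarehouseID}; {PostalCode, UnitPrice}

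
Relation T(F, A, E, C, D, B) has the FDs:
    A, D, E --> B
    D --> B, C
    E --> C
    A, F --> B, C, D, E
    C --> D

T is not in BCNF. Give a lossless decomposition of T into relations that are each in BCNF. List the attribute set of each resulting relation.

{A, E, F}; {B, C, D}; {D, E}

Candidate key of the original relation: {A, F}.
In {A, B, C, D, E, F}, {A, D, E} is not a superkey ({A, D, E}⁺ restricted to this set is {A, B, C, D, E}), so split on A, D, E --> B, C into {A, B, C, D, E} and {A, D, E, F}.
In {A, B, C, D, E}, {D} is not a superkey ({D}⁺ restricted to this set is {B, C, D}), so split on D --> B, C into {B, C, D} and {A, D, E}.
{B, C, D}: every determinant is a superkey — BCNF.
In {A, D, E}, {E} is not a superkey ({E}⁺ restricted to this set is {D, E}), so split on E --> D into {D, E} and {A, E}.
{D, E}: every determinant is a superkey — BCNF.
{A, E}: every determinant is a superkey — BCNF.
In {A, D, E, F}, {E} is not a superkey ({E}⁺ restricted to this set is {D, E}), so split on E --> D into {D, E} and {A, E, F}.
{D, E}: every determinant is a superkey — BCNF.
{A, E, F}: every determinant is a superkey — BCNF.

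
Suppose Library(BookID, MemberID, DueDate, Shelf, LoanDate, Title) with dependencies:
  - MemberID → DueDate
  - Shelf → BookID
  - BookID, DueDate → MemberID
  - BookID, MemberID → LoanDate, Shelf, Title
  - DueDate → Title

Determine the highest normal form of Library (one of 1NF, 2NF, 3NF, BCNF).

1NF

Candidate keys: {BookID, DueDate}, {BookID, MemberID}, {DueDate, Shelf}, {MemberID, Shelf}. Prime attributes: {BookID, DueDate, MemberID, Shelf}.
For MemberID → DueDate we have {MemberID}⁺ = {DueDate, MemberID, Title}; {MemberID} is not a superkey, so BCNF fails.
DueDate → Title determines the non-prime attribute {Title} from a non-superkey — 3NF is violated.
{DueDate} is a proper subset of the key {BookID, DueDate}, and {DueDate}⁺ contains the non-prime attribute {Title} — a partial dependency, so 2NF is violated.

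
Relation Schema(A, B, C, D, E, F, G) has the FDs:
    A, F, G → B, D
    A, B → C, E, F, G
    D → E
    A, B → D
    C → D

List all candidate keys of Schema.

{A, B}, {A, F, G}

Attributes never on any right-hand side: {A} — every candidate key must contain it.
{A, B}⁺ = {A, B, C, D, E, F, G} — all of the relation — so {A, B} is a candidate key.
{A, F, G}⁺ = {A, B, C, D, E, F, G} — all of the relation — so {A, F, G} is a candidate key.
No proper subset of any of these is a key, and no other minimal superkey exists.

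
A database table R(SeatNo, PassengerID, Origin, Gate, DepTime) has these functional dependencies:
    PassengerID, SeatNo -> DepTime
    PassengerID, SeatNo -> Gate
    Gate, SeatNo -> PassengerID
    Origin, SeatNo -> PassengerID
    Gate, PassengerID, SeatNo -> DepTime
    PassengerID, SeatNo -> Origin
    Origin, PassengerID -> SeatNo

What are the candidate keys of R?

{Gate, SeatNo}, {Origin, PassengerID}, {Origin, SeatNo}, {PassengerID, SeatNo}

{Gate, SeatNo}⁺ = {DepTime, Gate, Origin, PassengerID, SeatNo}, which is every attribute, so {Gate, SeatNo} is a candidate key.
{Origin, PassengerID}⁺ = {DepTime, Gate, Origin, PassengerID, SeatNo}, which is every attribute, so {Origin, PassengerID} is a candidate key.
{Origin, SeatNo}⁺ = {DepTime, Gate, Origin, PassengerID, SeatNo}, which is every attribute, so {Origin, SeatNo} is a candidate key.
{PassengerID, SeatNo}⁺ = {DepTime, Gate, Origin, PassengerID, SeatNo}, which is every attribute, so {PassengerID, SeatNo} is a candidate key.
No proper subset of any of these is a key, and no other minimal superkey exists.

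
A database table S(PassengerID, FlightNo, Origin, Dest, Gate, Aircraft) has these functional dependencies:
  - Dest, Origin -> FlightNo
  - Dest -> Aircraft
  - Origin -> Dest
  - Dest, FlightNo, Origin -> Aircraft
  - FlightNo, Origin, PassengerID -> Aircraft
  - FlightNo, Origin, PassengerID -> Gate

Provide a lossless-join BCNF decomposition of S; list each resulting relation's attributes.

{Aircraft, Dest}; {Dest, FlightNo, Origin}; {Gate, Origin, PassengerID}

Candidate key of the original relation: {Origin, PassengerID}.
In {Aircraft, Dest, FlightNo, Gate, Origin, PassengerID}, {Dest, Origin} is not a superkey ({Dest, Origin}⁺ restricted to this set is {Aircraft, Dest, FlightNo, Origin}), so split on Dest, Origin -> Aircraft, FlightNo into {Aircraft, Dest, FlightNo, Origin} and {Dest, Gate, Origin, PassengerID}.
In {Aircraft, Dest, FlightNo, Origin}, {Dest} is not a superkey ({Dest}⁺ restricted to this set is {Aircraft, Dest}), so split on Dest -> Aircraft into {Aircraft, Dest} and {Dest, FlightNo, Origin}.
{Aircraft, Dest}: every determinant is a superkey — BCNF.
{Dest, FlightNo, Origin}: every determinant is a superkey — BCNF.
In {Dest, Gate, Origin, PassengerID}, {Origin} is not a superkey ({Origin}⁺ restricted to this set is {Dest, Origin}), so split on Origin -> Dest into {Dest, Origin} and {Gate, Origin, PassengerID}.
{Dest, Origin}: every determinant is a superkey — BCNF.
{Gate, Origin, PassengerID}: every determinant is a superkey — BCNF.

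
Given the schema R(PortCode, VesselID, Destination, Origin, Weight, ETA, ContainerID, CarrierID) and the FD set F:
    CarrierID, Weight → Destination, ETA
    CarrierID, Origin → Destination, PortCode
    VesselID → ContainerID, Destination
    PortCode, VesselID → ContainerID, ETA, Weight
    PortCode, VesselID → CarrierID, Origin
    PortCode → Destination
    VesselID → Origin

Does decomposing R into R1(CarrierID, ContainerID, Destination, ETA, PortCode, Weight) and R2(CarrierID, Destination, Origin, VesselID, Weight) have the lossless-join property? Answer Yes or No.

The shared attributes are {CarrierID, Destination, Weight} and {CarrierID, Destination, Weight}⁺ = {CarrierID, Destination, ETA, Weight}.
The closure covers neither R1 nor R2 entirely; the join is not lossless.

No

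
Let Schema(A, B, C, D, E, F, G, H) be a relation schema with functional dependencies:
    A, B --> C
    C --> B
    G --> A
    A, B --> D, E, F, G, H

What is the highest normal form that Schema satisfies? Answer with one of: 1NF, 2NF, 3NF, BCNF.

Candidate keys: {A, B}, {A, C}, {B, G}, {C, G}. Prime attributes: {A, B, C, G}.
C --> B breaks BCNF: {C}⁺ = {B, C}, so {C} is not a superkey.
Since {B} ⊆ prime attributes and every other non-superkey FD also has a prime right side, the schema is in 3NF.

3NF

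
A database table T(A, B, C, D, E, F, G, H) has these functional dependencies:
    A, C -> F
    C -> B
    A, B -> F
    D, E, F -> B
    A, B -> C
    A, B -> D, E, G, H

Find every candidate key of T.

No FD produces {A}, so it must be in every candidate key.
{A, B} is a candidate key since {A, B}⁺ = {A, B, C, D, E, F, G, H} covers every attribute.
{A, C} is a candidate key since {A, C}⁺ = {A, B, C, D, E, F, G, H} covers every attribute.
{A, D, E, F} is a candidate key since {A, D, E, F}⁺ = {A, B, C, D, E, F, G, H} covers every attribute.
These are minimal and exhaustive — every other superkey contains one of them.

{A, B}, {A, C}, {A, D, E, F}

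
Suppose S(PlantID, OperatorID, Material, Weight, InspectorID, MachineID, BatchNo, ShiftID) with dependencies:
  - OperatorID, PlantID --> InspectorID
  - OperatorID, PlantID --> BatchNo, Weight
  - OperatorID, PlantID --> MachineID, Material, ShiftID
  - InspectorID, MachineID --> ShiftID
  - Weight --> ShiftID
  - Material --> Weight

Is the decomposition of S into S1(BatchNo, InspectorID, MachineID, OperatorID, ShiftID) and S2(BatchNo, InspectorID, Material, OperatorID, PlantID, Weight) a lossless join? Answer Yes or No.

S1 ∩ S2 = {BatchNo, InspectorID, OperatorID}; its closure under F is {BatchNo, InspectorID, OperatorID}.
Neither S1 nor S2 is contained in that closure, so the decomposition is lossy.

No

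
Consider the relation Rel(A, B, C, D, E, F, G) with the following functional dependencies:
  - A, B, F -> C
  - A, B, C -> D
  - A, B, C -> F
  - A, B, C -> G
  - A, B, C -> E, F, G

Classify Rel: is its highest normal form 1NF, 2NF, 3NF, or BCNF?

BCNF

Candidate keys: {A, B, C}, {A, B, F}. Prime attributes: {A, B, C, F}.
The left-hand side of every FD is a superkey, so BCNF is satisfied.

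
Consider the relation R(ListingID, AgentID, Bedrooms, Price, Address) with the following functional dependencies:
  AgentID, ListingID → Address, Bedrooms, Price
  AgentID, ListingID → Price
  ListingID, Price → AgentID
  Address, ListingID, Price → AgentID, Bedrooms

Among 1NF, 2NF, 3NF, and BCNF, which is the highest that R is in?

Candidate keys: {AgentID, ListingID}, {ListingID, Price}. Prime attributes: {AgentID, ListingID, Price}.
The left-hand side of every FD is a superkey, so BCNF is satisfied.

BCNF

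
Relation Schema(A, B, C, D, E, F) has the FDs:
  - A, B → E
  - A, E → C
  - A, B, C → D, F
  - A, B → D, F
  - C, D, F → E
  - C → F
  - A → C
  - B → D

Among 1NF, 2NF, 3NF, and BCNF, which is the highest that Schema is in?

1NF

Candidate key: {A, B}. Prime attributes: {A, B}.
A, E → C breaks BCNF: {A, E}⁺ = {A, C, E, F}, so {A, E} is not a superkey.
Because {C} is non-prime and the left side of A, E → C is not a superkey, the relation is not in 3NF.
{A} is a proper subset of the key {A, B}, and {A}⁺ contains the non-prime attributes {C, F} — a partial dependency, so 2NF is violated.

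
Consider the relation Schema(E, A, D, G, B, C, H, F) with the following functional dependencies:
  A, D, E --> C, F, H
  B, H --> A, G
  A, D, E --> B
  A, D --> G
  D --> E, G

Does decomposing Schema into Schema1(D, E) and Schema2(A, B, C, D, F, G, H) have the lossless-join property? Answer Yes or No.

Yes

Common attributes: {D}; their closure is {D, E, G}.
This includes all of Schema1, so the common attributes are a superkey of Schema1 — the join is lossless.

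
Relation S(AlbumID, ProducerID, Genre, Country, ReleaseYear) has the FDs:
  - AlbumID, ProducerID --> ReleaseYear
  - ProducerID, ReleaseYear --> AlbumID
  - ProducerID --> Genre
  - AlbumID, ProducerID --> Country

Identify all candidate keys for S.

{AlbumID, ProducerID}, {ProducerID, ReleaseYear}

Attributes never on any right-hand side: {ProducerID} — every candidate key must contain it.
Closure of {AlbumID, ProducerID} is {AlbumID, Country, Genre, ProducerID, ReleaseYear}, the whole schema; {AlbumID, ProducerID} is a candidate key.
Closure of {ProducerID, ReleaseYear} is {AlbumID, Country, Genre, ProducerID, ReleaseYear}, the whole schema; {ProducerID, ReleaseYear} is a candidate key.
These are minimal and exhaustive — every other superkey contains one of them.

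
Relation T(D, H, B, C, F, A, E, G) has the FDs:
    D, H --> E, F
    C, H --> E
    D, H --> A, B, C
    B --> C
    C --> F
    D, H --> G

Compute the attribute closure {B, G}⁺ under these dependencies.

Start with {B, G}.
B --> C applies; add {C} → now {B, C, G}.
C --> F applies; add {F} → now {B, C, F, G}.
No further FD applies.

{B, C, F, G}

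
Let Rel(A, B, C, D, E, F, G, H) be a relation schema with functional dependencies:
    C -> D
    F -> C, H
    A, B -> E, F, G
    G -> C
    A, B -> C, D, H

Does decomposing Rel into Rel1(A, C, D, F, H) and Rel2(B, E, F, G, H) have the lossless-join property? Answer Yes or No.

No

Common attributes: {F, H}; their closure is {C, D, F, H}.
The closure covers neither Rel1 nor Rel2 entirely; the join is not lossless.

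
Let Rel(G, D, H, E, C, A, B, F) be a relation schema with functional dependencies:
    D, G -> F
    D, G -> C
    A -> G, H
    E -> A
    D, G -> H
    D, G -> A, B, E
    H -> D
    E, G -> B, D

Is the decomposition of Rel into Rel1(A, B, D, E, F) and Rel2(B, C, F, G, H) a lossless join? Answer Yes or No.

No

The shared attributes are {B, F} and {B, F}⁺ = {B, F}.
Neither Rel1 nor Rel2 is contained in that closure, so the decomposition is lossy.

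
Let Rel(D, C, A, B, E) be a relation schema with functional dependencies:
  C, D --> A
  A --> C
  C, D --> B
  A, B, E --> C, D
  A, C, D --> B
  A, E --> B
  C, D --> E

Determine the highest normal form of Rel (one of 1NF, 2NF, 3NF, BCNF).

Candidate keys: {A, D}, {A, E}, {C, D}. Prime attributes: {A, C, D, E}.
For A --> C we have {A}⁺ = {A, C}; {A} is not a superkey, so BCNF fails.
Since {C} ⊆ prime attributes and every other non-superkey FD also has a prime right side, the schema is in 3NF.

3NF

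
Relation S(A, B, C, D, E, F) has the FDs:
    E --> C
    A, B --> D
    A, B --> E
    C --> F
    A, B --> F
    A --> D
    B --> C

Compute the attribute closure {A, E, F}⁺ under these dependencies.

{A, C, D, E, F}

Start with {A, E, F}.
E --> C applies; add {C} → now {A, C, E, F}.
A --> D applies; add {D} → now {A, C, D, E, F}.
No further FD applies.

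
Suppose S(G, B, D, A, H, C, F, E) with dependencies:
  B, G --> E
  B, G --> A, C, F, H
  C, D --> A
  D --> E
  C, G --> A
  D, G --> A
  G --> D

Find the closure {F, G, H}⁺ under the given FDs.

Start with {F, G, H}.
G --> D applies; add {D} → now {D, F, G, H}.
D --> E applies; add {E} → now {D, E, F, G, H}.
D, G --> A applies; add {A} → now {A, D, E, F, G, H}.
No further FD applies.

{A, D, E, F, G, H}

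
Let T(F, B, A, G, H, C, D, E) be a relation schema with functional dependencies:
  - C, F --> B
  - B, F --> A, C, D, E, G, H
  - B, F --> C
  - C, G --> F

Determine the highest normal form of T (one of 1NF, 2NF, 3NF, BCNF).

Candidate keys: {B, F}, {C, F}, {C, G}. Prime attributes: {B, C, F, G}.
The left-hand side of every FD is a superkey, so BCNF is satisfied.

BCNF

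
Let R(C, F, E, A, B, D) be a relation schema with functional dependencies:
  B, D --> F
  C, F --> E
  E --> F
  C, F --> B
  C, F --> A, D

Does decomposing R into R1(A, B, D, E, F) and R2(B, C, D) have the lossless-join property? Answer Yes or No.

No

Common attributes: {B, D}; their closure is {B, D, F}.
R1 ⊄ {B, D, F} and R2 ⊄ {B, D, F}, so the split is lossy.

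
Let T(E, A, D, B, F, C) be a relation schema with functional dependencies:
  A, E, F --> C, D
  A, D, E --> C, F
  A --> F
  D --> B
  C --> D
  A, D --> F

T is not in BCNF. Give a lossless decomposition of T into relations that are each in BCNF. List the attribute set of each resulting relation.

{A, C, E}; {A, F}; {B, D}; {C, D}

Candidate key of the original relation: {A, E}.
In {A, B, C, D, E, F}, {A} is not a superkey ({A}⁺ restricted to this set is {A, F}), so split on A --> F into {A, F} and {A, B, C, D, E}.
{A, F} has no BCNF violation.
In {A, B, C, D, E}, {D} is not a superkey ({D}⁺ restricted to this set is {B, D}), so split on D --> B into {B, D} and {A, C, D, E}.
{B, D} has no BCNF violation.
In {A, C, D, E}, {C} is not a superkey ({C}⁺ restricted to this set is {C, D}), so split on C --> D into {C, D} and {A, C, E}.
{C, D} has no BCNF violation.
{A, C, E} has no BCNF violation.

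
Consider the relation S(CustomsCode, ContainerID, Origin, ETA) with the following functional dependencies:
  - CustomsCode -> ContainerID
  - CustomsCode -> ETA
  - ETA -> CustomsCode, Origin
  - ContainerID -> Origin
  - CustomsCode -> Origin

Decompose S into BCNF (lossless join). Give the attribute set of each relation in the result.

Candidate keys of the original relation: {CustomsCode}, {ETA}.
{ContainerID, CustomsCode, ETA, Origin}: {ContainerID} determines {ContainerID, Origin} here but is not a superkey — split on ContainerID -> Origin, giving {ContainerID, Origin} and {ContainerID, CustomsCode, ETA}.
{ContainerID, Origin} is in BCNF.
{ContainerID, CustomsCode, ETA} is in BCNF.

{ContainerID, CustomsCode, ETA}; {ContainerID, Origin}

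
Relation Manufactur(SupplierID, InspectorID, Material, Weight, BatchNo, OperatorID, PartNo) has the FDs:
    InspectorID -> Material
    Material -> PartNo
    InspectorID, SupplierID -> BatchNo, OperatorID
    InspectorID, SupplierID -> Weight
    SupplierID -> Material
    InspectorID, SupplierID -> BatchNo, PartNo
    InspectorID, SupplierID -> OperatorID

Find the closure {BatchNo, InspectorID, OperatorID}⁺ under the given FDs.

{BatchNo, InspectorID, Material, OperatorID, PartNo}

Start with {BatchNo, InspectorID, OperatorID}.
InspectorID -> Material applies; add {Material} → now {BatchNo, InspectorID, Material, OperatorID}.
Material -> PartNo applies; add {PartNo} → now {BatchNo, InspectorID, Material, OperatorID, PartNo}.
No further FD applies.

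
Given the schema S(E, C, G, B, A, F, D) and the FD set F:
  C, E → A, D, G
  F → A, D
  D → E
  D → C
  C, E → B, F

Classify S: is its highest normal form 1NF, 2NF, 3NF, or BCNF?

BCNF

Candidate keys: {C, E}, {D}, {F}. Prime attributes: {C, D, E, F}.
The left-hand side of every FD is a superkey, so BCNF is satisfied.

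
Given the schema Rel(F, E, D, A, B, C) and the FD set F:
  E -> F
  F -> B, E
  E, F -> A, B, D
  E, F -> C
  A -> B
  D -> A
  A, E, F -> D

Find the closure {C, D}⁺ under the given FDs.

{A, B, C, D}

Start with {C, D}.
D -> A applies; add {A} → now {A, C, D}.
A -> B applies; add {B} → now {A, B, C, D}.
No further FD applies.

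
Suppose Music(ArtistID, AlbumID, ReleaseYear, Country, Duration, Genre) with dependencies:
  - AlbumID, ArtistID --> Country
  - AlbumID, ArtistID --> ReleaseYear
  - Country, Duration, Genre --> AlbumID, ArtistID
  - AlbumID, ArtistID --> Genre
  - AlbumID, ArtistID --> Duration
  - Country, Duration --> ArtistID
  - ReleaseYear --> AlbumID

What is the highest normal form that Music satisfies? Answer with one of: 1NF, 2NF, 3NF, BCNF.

Candidate keys: {AlbumID, ArtistID}, {AlbumID, Country, Duration}, {ArtistID, ReleaseYear}, {Country, Duration, Genre}, {Country, Duration, ReleaseYear}. Prime attributes: {AlbumID, ArtistID, Country, Duration, Genre, ReleaseYear}.
Country, Duration --> ArtistID: {Country, Duration}⁺ = {ArtistID, Country, Duration}, which is not all of the attributes, so the left side is not a superkey — BCNF is violated.
Since {ArtistID} ⊆ prime attributes and every other non-superkey FD also has a prime right side, the schema is in 3NF.

3NF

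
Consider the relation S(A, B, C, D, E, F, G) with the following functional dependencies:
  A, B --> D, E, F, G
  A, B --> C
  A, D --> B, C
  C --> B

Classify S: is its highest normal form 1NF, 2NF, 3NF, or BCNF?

3NF

Candidate keys: {A, B}, {A, C}, {A, D}. Prime attributes: {A, B, C, D}.
C --> B: {C}⁺ = {B, C}, which is not all of the attributes, so the left side is not a superkey — BCNF is violated.
Its right-hand attributes {B} are all prime, as are those of every other non-superkey FD — the relation is in 3NF.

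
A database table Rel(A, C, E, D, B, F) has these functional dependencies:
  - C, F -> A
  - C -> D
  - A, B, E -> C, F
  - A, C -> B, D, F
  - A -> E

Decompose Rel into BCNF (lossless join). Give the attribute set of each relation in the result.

Candidate keys of the original relation: {A, B}, {A, C}, {C, F}.
Within {A, B, C, D, E, F}: {C}⁺ ∩ {A, B, C, D, E, F} = {C, D}, not the whole set, so C -> D violates BCNF; decompose into {C, D} and {A, B, C, E, F}.
{C, D}: every determinant is a superkey — BCNF.
Within {A, B, C, E, F}: {A}⁺ ∩ {A, B, C, E, F} = {A, E}, not the whole set, so A -> E violates BCNF; decompose into {A, E} and {A, B, C, F}.
{A, E}: every determinant is a superkey — BCNF.
{A, B, C, F}: every determinant is a superkey — BCNF.

{A, B, C, F}; {A, E}; {C, D}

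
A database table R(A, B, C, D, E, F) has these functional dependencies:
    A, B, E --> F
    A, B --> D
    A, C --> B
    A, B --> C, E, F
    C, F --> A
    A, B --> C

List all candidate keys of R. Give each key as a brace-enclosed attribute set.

{A, B}, {A, C}, {C, F}

{A, B} is a candidate key since {A, B}⁺ = {A, B, C, D, E, F} covers every attribute.
{A, C} is a candidate key since {A, C}⁺ = {A, B, C, D, E, F} covers every attribute.
{C, F} is a candidate key since {C, F}⁺ = {A, B, C, D, E, F} covers every attribute.
These are minimal and exhaustive — every other superkey contains one of them.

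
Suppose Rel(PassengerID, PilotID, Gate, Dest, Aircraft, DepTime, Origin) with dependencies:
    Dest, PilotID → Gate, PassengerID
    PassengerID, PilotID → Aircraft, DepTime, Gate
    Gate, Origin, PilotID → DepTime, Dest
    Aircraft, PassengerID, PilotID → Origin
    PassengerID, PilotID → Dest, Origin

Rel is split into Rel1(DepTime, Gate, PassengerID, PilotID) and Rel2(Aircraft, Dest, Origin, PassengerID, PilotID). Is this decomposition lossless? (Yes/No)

Yes

Common attributes: {PassengerID, PilotID}; their closure is {Aircraft, DepTime, Dest, Gate, Origin, PassengerID, PilotID}.
This includes all of Rel1, so the common attributes are a superkey of Rel1 — the join is lossless.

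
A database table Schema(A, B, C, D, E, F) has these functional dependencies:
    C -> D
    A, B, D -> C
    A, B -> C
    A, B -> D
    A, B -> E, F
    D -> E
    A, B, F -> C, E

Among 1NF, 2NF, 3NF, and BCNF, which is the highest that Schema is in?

2NF

Candidate key: {A, B}. Prime attributes: {A, B}.
For C -> D we have {C}⁺ = {C, D, E}; {C} is not a superkey, so BCNF fails.
C -> D has non-prime {D} on the right and a non-superkey on the left, so 3NF fails.
No non-prime attribute depends on a proper subset of any candidate key, so 2NF holds.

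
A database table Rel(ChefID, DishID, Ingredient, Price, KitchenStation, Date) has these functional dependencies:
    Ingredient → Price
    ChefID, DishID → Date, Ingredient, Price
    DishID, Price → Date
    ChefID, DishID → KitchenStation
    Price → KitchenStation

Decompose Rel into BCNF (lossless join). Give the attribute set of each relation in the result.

Candidate key of the original relation: {ChefID, DishID}.
In {ChefID, Date, DishID, Ingredient, KitchenStation, Price}, {Ingredient} is not a superkey ({Ingredient}⁺ restricted to this set is {Ingredient, KitchenStation, Price}), so split on Ingredient → KitchenStation, Price into {Ingredient, KitchenStation, Price} and {ChefID, Date, DishID, Ingredient}.
In {Ingredient, KitchenStation, Price}, {Price} is not a superkey ({Price}⁺ restricted to this set is {KitchenStation, Price}), so split on Price → KitchenStation into {KitchenStation, Price} and {Ingredient, Price}.
{KitchenStation, Price} is in BCNF.
{Ingredient, Price} is in BCNF.
In {ChefID, Date, DishID, Ingredient}, {DishID, Ingredient} is not a superkey ({DishID, Ingredient}⁺ restricted to this set is {Date, DishID, Ingredient}), so split on DishID, Ingredient → Date into {Date, DishID, Ingredient} and {ChefID, DishID, Ingredient}.
{Date, DishID, Ingredient} is in BCNF.
{ChefID, DishID, Ingredient} is in BCNF.

{ChefID, DishID, Ingredient}; {Date, DishID, Ingredient}; {Ingredient, Price}; {KitchenStation, Price}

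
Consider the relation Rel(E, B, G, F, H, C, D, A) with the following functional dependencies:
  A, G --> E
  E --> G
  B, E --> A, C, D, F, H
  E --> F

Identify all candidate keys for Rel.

{B} never appears on the right of any FD, so every key must include it.
{B, E}⁺ = {A, B, C, D, E, F, G, H} — all of the relation — so {B, E} is a candidate key.
{A, B, G}⁺ = {A, B, C, D, E, F, G, H} — all of the relation — so {A, B, G} is a candidate key.
These are minimal and exhaustive — every other superkey contains one of them.

{A, B, G}, {B, E}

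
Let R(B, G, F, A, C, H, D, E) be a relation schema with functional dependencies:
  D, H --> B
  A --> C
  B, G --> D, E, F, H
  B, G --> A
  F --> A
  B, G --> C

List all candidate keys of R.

{B, G}, {D, G, H}

No FD produces {G}, so it must be in every candidate key.
Closure of {B, G} is {A, B, C, D, E, F, G, H}, the whole schema; {B, G} is a candidate key.
Closure of {D, G, H} is {A, B, C, D, E, F, G, H}, the whole schema; {D, G, H} is a candidate key.
No proper subset of any of these is a key, and no other minimal superkey exists.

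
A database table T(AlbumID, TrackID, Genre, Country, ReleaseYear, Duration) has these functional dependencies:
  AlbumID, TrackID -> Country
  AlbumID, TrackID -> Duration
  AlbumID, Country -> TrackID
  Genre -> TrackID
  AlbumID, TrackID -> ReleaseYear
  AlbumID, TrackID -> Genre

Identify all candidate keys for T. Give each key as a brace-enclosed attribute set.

{AlbumID, Country}, {AlbumID, Genre}, {AlbumID, TrackID}

{AlbumID} never appears on the right of any FD, so every key must include it.
{AlbumID, Country}⁺ = {AlbumID, Country, Duration, Genre, ReleaseYear, TrackID} — all of the relation — so {AlbumID, Country} is a candidate key.
{AlbumID, Genre}⁺ = {AlbumID, Country, Duration, Genre, ReleaseYear, TrackID} — all of the relation — so {AlbumID, Genre} is a candidate key.
{AlbumID, TrackID}⁺ = {AlbumID, Country, Duration, Genre, ReleaseYear, TrackID} — all of the relation — so {AlbumID, TrackID} is a candidate key.
These are minimal and exhaustive — every other superkey contains one of them.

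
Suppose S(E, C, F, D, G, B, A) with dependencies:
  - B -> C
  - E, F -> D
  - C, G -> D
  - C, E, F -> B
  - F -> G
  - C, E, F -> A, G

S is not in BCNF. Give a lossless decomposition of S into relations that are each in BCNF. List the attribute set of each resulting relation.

{A, B, E, F}; {B, C}; {D, E, F}; {F, G}

Candidate keys of the original relation: {B, E, F}, {C, E, F}.
{A, B, C, D, E, F, G}: {B} determines {B, C} here but is not a superkey — split on B -> C, giving {B, C} and {A, B, D, E, F, G}.
{B, C} is in BCNF.
{A, B, D, E, F, G}: {E, F} determines {D, E, F, G} here but is not a superkey — split on E, F -> D, G, giving {D, E, F, G} and {A, B, E, F}.
{D, E, F, G}: {F} determines {F, G} here but is not a superkey — split on F -> G, giving {F, G} and {D, E, F}.
{F, G} is in BCNF.
{D, E, F} is in BCNF.
{A, B, E, F} is in BCNF.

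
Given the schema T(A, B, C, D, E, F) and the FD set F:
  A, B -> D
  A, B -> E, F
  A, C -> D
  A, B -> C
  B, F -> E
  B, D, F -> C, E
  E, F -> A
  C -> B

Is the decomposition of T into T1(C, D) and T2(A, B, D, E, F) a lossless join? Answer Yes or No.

No

T1 ∩ T2 = {D}; its closure under F is {D}.
The closure covers neither T1 nor T2 entirely; the join is not lossless.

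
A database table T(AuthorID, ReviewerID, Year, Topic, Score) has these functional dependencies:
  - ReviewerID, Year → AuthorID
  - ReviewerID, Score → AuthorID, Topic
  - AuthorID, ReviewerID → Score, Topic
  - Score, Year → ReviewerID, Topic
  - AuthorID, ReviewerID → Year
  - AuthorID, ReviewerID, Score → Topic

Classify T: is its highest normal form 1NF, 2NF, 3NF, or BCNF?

BCNF

Candidate keys: {AuthorID, ReviewerID}, {ReviewerID, Score}, {ReviewerID, Year}, {Score, Year}. Prime attributes: {AuthorID, ReviewerID, Score, Year}.
Each dependency's left side is a superkey — BCNF holds.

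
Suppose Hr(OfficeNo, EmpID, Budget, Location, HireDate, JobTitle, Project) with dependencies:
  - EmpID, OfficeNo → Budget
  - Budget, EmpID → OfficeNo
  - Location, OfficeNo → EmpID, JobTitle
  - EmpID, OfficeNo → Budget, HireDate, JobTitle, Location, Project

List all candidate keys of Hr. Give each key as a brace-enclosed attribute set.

{Budget, EmpID}, {EmpID, OfficeNo}, {Location, OfficeNo}

{Budget, EmpID}⁺ = {Budget, EmpID, HireDate, JobTitle, Location, OfficeNo, Project}, which is every attribute, so {Budget, EmpID} is a candidate key.
{EmpID, OfficeNo}⁺ = {Budget, EmpID, HireDate, JobTitle, Location, OfficeNo, Project}, which is every attribute, so {EmpID, OfficeNo} is a candidate key.
{Location, OfficeNo}⁺ = {Budget, EmpID, HireDate, JobTitle, Location, OfficeNo, Project}, which is every attribute, so {Location, OfficeNo} is a candidate key.
Any other superkey properly contains one of these, so there are no further candidate keys.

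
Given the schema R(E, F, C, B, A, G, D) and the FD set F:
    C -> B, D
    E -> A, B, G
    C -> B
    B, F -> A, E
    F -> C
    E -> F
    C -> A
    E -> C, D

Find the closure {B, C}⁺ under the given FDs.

{A, B, C, D}

Start with {B, C}.
C -> B, D applies; add {D} → now {B, C, D}.
C -> A applies; add {A} → now {A, B, C, D}.
No further FD applies.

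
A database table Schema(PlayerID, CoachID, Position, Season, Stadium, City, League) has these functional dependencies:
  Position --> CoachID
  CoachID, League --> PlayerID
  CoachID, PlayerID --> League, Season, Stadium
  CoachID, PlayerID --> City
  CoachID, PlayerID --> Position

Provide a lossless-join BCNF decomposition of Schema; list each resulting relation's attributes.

Candidate keys of the original relation: {CoachID, League}, {CoachID, PlayerID}, {League, Position}, {PlayerID, Position}.
Within {City, CoachID, League, PlayerID, Position, Season, Stadium}: {Position}⁺ ∩ {City, CoachID, League, PlayerID, Position, Season, Stadium} = {CoachID, Position}, not the whole set, so Position --> CoachID violates BCNF; decompose into {CoachID, Position} and {City, League, PlayerID, Position, Season, Stadium}.
{CoachID, Position}: every determinant is a superkey — BCNF.
{City, League, PlayerID, Position, Season, Stadium}: every determinant is a superkey — BCNF.

{City, League, PlayerID, Position, Season, Stadium}; {CoachID, Position}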